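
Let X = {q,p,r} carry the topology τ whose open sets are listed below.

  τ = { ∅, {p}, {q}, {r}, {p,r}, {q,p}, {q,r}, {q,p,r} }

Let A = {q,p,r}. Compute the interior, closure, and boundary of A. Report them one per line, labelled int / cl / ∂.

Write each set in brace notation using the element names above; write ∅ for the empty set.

int(A) = {q,p,r}
cl(A)  = {q,p,r}
∂A     = ∅

opens ⊆ A: ∅, {q}, {r}, {p}, {p,r}, {q,r}, {q,p}, {q,p,r}; union → int = {q,p,r}
complement ∅; its interior ∅; cl(A) = X∖∅ = {q,p,r}
boundary = {q,p,r} ∖ {q,p,r} = ∅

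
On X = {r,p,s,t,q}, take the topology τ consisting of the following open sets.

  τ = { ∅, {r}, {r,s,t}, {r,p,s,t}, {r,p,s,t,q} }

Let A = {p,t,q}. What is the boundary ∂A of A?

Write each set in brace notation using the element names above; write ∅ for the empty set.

{p,s,t,q}

U open, U⊆A: ∅. int(A) = ⋃ = ∅
X∖A={r,s}, int(X∖A)={r}, hence cl(A)={p,s,t,q}
∂A: remove int from cl → {p,s,t,q}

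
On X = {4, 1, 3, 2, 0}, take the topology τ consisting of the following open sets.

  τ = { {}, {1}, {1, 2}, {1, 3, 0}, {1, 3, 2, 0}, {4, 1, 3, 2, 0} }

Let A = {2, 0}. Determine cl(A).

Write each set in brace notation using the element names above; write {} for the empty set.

{4, 3, 2, 0}

complement {4, 1, 3}; its interior {1}; cl(A) = X∖{1} = {4, 3, 2, 0}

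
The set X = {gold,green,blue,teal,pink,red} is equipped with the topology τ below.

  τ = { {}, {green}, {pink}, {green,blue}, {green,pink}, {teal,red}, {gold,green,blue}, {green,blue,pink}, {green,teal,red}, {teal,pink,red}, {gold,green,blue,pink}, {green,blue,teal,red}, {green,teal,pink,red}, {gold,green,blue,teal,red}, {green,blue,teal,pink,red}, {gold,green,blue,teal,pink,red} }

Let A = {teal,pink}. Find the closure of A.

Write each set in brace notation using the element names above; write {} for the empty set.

{teal,pink,red}

X∖A={gold,green,blue,red}, int(X∖A)={gold,green,blue}, hence cl(A)={teal,pink,red}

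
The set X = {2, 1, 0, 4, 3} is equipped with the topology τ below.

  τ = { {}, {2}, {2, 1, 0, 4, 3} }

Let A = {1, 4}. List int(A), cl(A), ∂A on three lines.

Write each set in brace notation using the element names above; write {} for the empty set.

interior: largest open inside A is {} (from {})
cl via duality: int({2, 0, 3}) = {2}, so X∖{2} = {1, 0, 4, 3}
cl∖int = {1, 0, 4, 3}

int(A) = {}
cl(A)  = {1, 0, 4, 3}
∂A     = {1, 0, 4, 3}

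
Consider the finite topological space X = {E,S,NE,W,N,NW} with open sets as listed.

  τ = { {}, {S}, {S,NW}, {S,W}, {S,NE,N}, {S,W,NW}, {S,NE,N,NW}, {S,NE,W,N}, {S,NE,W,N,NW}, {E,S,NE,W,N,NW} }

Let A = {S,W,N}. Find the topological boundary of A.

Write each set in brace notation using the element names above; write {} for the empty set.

{E,NE,N,NW}

interior: largest open inside A is {S,W} (from {}, {S}, {S,W})
cl via duality: int({E,NE,NW}) = {}, so X∖{} = {E,S,NE,W,N,NW}
cl∖int = {E,NE,N,NW}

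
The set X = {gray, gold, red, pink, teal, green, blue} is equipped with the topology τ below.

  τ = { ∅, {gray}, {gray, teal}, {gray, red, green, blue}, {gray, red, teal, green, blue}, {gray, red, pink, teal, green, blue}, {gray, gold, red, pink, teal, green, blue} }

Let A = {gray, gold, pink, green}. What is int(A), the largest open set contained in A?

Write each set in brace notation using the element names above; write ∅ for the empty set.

{gray}

open subsets of A: ∅, {gray}; so int(A) = {gray}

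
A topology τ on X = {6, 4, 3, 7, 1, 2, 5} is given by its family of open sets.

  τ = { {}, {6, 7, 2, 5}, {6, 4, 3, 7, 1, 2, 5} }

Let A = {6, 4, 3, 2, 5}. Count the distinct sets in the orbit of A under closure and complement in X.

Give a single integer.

4

closure: X∖int(X∖A) = X∖{} = {6, 4, 3, 7, 1, 2, 5}
Let k=closure and c=complement:
  1. A     = {6, 4, 3, 2, 5}
  2. kA    = {6, 4, 3, 7, 1, 2, 5}
  3. cA    = {7, 1}
  4. ckA   = {}
— saturated at 4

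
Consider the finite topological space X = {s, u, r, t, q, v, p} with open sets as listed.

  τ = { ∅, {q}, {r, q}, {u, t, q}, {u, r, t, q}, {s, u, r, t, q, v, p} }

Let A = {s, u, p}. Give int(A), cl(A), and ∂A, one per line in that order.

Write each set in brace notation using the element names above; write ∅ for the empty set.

int(A) = ∅
cl(A)  = {s, u, t, v, p}
∂A     = {s, u, t, v, p}

opens ⊆ A: ∅; union → int = ∅
complement {r, t, q, v}; its interior {r, q}; cl(A) = X∖{r, q} = {s, u, t, v, p}
boundary = {s, u, t, v, p} ∖ ∅ = {s, u, t, v, p}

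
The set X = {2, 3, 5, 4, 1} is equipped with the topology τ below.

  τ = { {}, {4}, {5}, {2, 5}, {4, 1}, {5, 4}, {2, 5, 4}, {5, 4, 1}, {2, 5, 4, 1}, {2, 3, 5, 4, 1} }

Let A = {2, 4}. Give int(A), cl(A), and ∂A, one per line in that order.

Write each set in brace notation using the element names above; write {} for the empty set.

int(A) = {4}
cl(A)  = {2, 3, 4, 1}
∂A     = {2, 3, 1}

open subsets of A: {}, {4}; so int(A) = {4}
closure: X∖int(X∖A) = X∖{5} = {2, 3, 4, 1}
∂A = {2, 3, 4, 1} minus {4} = {2, 3, 1}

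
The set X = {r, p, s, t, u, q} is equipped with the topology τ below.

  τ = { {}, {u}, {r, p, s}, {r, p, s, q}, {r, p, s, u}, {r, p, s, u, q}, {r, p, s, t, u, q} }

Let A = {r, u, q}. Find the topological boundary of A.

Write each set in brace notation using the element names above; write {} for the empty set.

U open, U⊆A: {}, {u}. int(A) = ⋃ = {u}
X∖A={p, s, t}, int(X∖A)={}, hence cl(A)={r, p, s, t, u, q}
∂A: remove int from cl → {r, p, s, t, q}

{r, p, s, t, q}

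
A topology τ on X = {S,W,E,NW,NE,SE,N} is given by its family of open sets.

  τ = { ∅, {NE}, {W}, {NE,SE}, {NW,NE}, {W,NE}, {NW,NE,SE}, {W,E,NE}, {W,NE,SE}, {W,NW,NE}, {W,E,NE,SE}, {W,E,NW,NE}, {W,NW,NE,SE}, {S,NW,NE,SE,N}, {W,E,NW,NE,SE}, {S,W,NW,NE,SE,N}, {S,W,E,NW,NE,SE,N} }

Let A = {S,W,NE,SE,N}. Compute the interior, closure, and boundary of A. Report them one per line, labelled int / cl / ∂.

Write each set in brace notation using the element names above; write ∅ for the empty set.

U open, U⊆A: ∅, {NE}, {W}, {W,NE}, {NE,SE}, {W,NE,SE}. int(A) = ⋃ = {W,NE,SE}
X∖A={E,NW}, int(X∖A)=∅, hence cl(A)={S,W,E,NW,NE,SE,N}
∂A: remove int from cl → {S,E,NW,N}

int(A) = {W,NE,SE}
cl(A)  = {S,W,E,NW,NE,SE,N}
∂A     = {S,E,NW,N}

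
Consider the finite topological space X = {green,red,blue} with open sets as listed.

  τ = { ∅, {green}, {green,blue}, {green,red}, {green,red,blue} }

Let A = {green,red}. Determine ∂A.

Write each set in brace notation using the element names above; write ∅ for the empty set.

{blue}

opens ⊆ A: ∅, {green}, {green,red}; union → int = {green,red}
complement {blue}; its interior ∅; cl(A) = X∖∅ = {green,red,blue}
boundary = {green,red,blue} ∖ {green,red} = {blue}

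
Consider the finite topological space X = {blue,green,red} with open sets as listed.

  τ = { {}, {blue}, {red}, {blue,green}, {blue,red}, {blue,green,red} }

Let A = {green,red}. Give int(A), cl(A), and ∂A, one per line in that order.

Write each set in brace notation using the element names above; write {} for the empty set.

open subsets of A: {}, {red}; so int(A) = {red}
closure: X∖int(X∖A) = X∖{blue} = {green,red}
∂A = {green,red} minus {red} = {green}

int(A) = {red}
cl(A)  = {green,red}
∂A     = {green}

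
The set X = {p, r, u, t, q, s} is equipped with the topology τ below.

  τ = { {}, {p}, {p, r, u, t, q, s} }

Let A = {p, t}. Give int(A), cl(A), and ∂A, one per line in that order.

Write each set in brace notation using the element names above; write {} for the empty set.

open subsets of A: {}, {p}; so int(A) = {p}
closure: X∖int(X∖A) = X∖{} = {p, r, u, t, q, s}
∂A = {p, r, u, t, q, s} minus {p} = {r, u, t, q, s}

int(A) = {p}
cl(A)  = {p, r, u, t, q, s}
∂A     = {r, u, t, q, s}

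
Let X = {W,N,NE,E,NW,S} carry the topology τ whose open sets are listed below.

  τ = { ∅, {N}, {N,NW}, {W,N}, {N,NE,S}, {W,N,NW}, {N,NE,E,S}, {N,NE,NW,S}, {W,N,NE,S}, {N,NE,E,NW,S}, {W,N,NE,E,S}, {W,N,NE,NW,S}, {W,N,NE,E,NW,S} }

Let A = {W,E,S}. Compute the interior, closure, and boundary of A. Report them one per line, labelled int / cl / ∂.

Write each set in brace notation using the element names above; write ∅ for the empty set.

int(A) = ∅
cl(A)  = {W,NE,E,S}
∂A     = {W,NE,E,S}

opens ⊆ A: ∅; union → int = ∅
complement {N,NE,NW}; its interior {N,NW}; cl(A) = X∖{N,NW} = {W,NE,E,S}
boundary = {W,NE,E,S} ∖ ∅ = {W,NE,E,S}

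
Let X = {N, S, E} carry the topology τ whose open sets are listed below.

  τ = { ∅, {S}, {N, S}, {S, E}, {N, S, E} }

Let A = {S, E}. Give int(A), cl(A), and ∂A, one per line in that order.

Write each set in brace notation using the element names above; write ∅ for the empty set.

int(A) = {S, E}
cl(A)  = {N, S, E}
∂A     = {N}

interior: largest open inside A is {S, E} (from ∅, {S}, {S, E})
cl via duality: int({N}) = ∅, so X∖∅ = {N, S, E}
cl∖int = {N}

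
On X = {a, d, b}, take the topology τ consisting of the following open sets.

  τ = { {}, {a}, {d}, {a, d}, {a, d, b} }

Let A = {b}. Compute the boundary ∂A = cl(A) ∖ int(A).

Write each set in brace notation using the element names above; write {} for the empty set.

U open, U⊆A: {}. int(A) = ⋃ = {}
X∖A={a, d}, int(X∖A)={a, d}, hence cl(A)={b}
∂A: remove int from cl → {b}

{b}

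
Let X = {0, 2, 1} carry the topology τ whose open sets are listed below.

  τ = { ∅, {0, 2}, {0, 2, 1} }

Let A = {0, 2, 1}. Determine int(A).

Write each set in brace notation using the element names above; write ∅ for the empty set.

{0, 2, 1}

open subsets of A: ∅, {0, 2}, {0, 2, 1}; so int(A) = {0, 2, 1}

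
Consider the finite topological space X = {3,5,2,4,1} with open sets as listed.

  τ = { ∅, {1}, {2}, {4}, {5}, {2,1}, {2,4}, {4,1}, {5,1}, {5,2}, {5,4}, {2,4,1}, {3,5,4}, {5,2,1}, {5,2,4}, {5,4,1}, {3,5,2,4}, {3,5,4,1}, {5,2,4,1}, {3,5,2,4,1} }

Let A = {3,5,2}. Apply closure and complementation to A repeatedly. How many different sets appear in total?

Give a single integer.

4

X∖A={4,1}, int(X∖A)={4,1}, hence cl(A)={3,5,2}
Orbit (k=closure, c=complement):
  1. A     = {3,5,2}
  2. cA    = {4,1}
  3. kcA   = {3,4,1}
  4. ckcA  = {5,2}
(closed under both — stop)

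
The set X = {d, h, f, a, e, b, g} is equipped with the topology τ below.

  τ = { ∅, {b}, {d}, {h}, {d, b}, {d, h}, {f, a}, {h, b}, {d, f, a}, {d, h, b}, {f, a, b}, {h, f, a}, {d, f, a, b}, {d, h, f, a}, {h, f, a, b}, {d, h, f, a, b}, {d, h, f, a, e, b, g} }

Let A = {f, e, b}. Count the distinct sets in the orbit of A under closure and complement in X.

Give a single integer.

X∖A={d, h, a, g}, int(X∖A)={d, h}, hence cl(A)={f, a, e, b, g}
Orbit (k=closure, c=complement):
  1. A     = {f, e, b}
  2. kA    = {f, a, e, b, g}
  3. cA    = {d, h, a, g}
  4. ckA   = {d, h}
  5. kcA   = {d, h, f, a, e, g}
  6. kckA  = {d, h, e, g}
  7. ckcA  = {b}
  8. ckckA = {f, a, b}
  9. kckcA = {e, b, g}
  10. ckckcA = {d, h, f, a}
(closed under both — stop)

10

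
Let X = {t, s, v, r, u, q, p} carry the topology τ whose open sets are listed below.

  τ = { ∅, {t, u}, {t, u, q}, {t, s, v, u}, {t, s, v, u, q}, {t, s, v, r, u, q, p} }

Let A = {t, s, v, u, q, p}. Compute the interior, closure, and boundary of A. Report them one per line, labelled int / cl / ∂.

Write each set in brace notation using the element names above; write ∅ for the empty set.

int(A) = {t, s, v, u, q}
cl(A)  = {t, s, v, r, u, q, p}
∂A     = {r, p}

U open, U⊆A: ∅, {t, u}, {t, u, q}, {t, s, v, u}, {t, s, v, u, q}. int(A) = ⋃ = {t, s, v, u, q}
X∖A={r}, int(X∖A)=∅, hence cl(A)={t, s, v, r, u, q, p}
∂A: remove int from cl → {r, p}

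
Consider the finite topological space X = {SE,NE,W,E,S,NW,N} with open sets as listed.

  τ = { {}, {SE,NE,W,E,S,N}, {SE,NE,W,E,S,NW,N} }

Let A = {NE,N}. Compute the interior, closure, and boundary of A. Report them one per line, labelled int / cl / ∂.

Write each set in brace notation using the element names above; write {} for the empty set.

U open, U⊆A: {}. int(A) = ⋃ = {}
X∖A={SE,W,E,S,NW}, int(X∖A)={}, hence cl(A)={SE,NE,W,E,S,NW,N}
∂A: remove int from cl → {SE,NE,W,E,S,NW,N}

int(A) = {}
cl(A)  = {SE,NE,W,E,S,NW,N}
∂A     = {SE,NE,W,E,S,NW,N}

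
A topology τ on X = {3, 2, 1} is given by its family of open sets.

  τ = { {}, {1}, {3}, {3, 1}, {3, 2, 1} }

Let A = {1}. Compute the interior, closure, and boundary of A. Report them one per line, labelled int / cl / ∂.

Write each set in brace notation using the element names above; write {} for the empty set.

U open, U⊆A: {}, {1}. int(A) = ⋃ = {1}
X∖A={3, 2}, int(X∖A)={3}, hence cl(A)={2, 1}
∂A: remove int from cl → {2}

int(A) = {1}
cl(A)  = {2, 1}
∂A     = {2}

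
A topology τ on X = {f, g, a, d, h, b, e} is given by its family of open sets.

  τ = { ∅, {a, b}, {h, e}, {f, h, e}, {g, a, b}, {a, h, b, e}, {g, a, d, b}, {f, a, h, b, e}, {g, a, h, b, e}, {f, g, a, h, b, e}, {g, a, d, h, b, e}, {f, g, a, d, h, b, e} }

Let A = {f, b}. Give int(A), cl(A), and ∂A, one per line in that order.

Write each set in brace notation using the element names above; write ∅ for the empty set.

opens ⊆ A: ∅; union → int = ∅
complement {g, a, d, h, e}; its interior {h, e}; cl(A) = X∖{h, e} = {f, g, a, d, b}
boundary = {f, g, a, d, b} ∖ ∅ = {f, g, a, d, b}

int(A) = ∅
cl(A)  = {f, g, a, d, b}
∂A     = {f, g, a, d, b}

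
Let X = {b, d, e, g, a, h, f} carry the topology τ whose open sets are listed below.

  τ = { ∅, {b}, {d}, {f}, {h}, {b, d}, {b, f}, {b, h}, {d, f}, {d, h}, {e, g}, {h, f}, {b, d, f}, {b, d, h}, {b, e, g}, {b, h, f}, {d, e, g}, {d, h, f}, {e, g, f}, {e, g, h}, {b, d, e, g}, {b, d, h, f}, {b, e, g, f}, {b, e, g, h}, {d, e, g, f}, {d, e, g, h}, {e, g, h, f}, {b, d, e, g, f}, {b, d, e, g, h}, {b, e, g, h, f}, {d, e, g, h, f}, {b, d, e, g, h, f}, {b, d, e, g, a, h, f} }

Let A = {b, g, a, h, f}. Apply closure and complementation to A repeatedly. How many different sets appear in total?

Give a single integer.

complement {d, e}; its interior {d}; cl(A) = X∖{d} = {b, e, g, a, h, f}
With k = closure, c = complement:
  1. A     = {b, g, a, h, f}
  2. kA    = {b, e, g, a, h, f}
  3. cA    = {d, e}
  4. ckA   = {d}
  5. kcA   = {d, e, g, a}
  6. kckA  = {d, a}
  7. ckcA  = {b, h, f}
  8. ckckA = {b, e, g, h, f}
  9. kckcA = {b, a, h, f}
  10. ckckcA = {d, e, g}
k, c of each give nothing new

10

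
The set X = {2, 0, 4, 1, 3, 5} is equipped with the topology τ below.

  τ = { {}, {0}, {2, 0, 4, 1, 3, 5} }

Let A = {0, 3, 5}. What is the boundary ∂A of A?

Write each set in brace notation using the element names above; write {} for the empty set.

{2, 4, 1, 3, 5}

opens ⊆ A: {}, {0}; union → int = {0}
complement {2, 4, 1}; its interior {}; cl(A) = X∖{} = {2, 0, 4, 1, 3, 5}
boundary = {2, 0, 4, 1, 3, 5} ∖ {0} = {2, 4, 1, 3, 5}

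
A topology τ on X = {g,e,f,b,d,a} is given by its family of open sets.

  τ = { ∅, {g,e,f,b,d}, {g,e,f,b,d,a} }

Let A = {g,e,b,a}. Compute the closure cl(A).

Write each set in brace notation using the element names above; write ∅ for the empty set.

{g,e,f,b,d,a}

complement {f,d}; its interior ∅; cl(A) = X∖∅ = {g,e,f,b,d,a}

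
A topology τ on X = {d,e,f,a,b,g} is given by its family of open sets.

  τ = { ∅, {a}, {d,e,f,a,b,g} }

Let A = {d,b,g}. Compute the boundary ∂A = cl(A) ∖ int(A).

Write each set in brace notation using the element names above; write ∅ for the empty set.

open subsets of A: ∅; so int(A) = ∅
closure: X∖int(X∖A) = X∖{a} = {d,e,f,b,g}
∂A = {d,e,f,b,g} minus ∅ = {d,e,f,b,g}

{d,e,f,b,g}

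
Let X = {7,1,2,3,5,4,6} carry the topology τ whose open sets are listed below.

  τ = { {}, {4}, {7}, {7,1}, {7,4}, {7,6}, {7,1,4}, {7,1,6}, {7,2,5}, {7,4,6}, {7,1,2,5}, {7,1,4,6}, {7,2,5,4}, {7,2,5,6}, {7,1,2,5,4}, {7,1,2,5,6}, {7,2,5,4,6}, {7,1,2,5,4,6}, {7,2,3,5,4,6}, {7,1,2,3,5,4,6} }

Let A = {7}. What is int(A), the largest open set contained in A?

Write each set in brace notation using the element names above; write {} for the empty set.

{7}

U open, U⊆A: {}, {7}. int(A) = ⋃ = {7}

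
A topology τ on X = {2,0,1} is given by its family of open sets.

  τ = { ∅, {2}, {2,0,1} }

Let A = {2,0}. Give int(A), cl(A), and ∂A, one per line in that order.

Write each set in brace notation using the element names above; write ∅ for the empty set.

int(A) = {2}
cl(A)  = {2,0,1}
∂A     = {0,1}

open subsets of A: ∅, {2}; so int(A) = {2}
closure: X∖int(X∖A) = X∖∅ = {2,0,1}
∂A = {2,0,1} minus {2} = {0,1}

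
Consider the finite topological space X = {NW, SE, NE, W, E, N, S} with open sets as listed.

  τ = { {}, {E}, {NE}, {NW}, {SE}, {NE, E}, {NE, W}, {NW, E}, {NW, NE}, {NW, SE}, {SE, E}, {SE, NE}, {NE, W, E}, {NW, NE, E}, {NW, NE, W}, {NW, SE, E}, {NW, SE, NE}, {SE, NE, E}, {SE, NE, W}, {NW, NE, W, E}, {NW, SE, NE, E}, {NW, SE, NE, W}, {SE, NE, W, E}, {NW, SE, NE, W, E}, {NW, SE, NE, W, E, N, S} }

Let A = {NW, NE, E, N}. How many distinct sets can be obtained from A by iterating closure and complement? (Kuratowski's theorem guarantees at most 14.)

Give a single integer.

8

X∖A={SE, W, S}, int(X∖A)={SE}, hence cl(A)={NW, NE, W, E, N, S}
Orbit (k=closure, c=complement):
  1. A     = {NW, NE, E, N}
  2. kA    = {NW, NE, W, E, N, S}
  3. cA    = {SE, W, S}
  4. ckA   = {SE}
  5. kcA   = {SE, W, N, S}
  6. kckA  = {SE, N, S}
  7. ckcA  = {NW, NE, E}
  8. ckckA = {NW, NE, W, E}
(closed under both — stop)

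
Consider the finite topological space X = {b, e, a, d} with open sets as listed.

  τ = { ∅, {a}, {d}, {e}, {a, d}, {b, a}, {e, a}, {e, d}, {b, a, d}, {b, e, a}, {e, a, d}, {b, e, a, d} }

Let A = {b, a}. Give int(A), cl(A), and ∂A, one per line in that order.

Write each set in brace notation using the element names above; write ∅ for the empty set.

int(A) = {b, a}
cl(A)  = {b, a}
∂A     = ∅

interior: largest open inside A is {b, a} (from ∅, {a}, {b, a})
cl via duality: int({e, d}) = {e, d}, so X∖{e, d} = {b, a}
cl∖int = ∅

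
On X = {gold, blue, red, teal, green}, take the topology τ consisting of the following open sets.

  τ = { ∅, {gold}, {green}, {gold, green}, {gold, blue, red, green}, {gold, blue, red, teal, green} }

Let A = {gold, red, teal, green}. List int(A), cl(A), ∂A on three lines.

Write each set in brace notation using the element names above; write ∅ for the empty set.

interior: largest open inside A is {gold, green} (from ∅, {gold}, {green}, {gold, green})
cl via duality: int({blue}) = ∅, so X∖∅ = {gold, blue, red, teal, green}
cl∖int = {blue, red, teal}

int(A) = {gold, green}
cl(A)  = {gold, blue, red, teal, green}
∂A     = {blue, red, teal}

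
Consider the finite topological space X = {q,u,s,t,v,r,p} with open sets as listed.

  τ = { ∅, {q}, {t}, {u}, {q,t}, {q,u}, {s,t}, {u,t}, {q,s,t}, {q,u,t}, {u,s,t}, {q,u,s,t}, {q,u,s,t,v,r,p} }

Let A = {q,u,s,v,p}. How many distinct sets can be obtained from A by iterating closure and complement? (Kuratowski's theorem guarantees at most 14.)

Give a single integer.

8

cl via duality: int({t,r}) = {t}, so X∖{t} = {q,u,s,v,r,p}
Write k for closure, c for complement:
  1. A     = {q,u,s,v,p}
  2. kA    = {q,u,s,v,r,p}
  3. cA    = {t,r}
  4. ckA   = {t}
  5. kcA   = {s,t,v,r,p}
  6. ckcA  = {q,u}
  7. kckcA = {q,u,v,r,p}
  8. ckckcA = {s,t}
applying k or c yields no new set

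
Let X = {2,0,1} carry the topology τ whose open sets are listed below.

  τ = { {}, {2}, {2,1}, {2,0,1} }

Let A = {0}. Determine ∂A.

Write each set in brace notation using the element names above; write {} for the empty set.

{0}

open subsets of A: {}; so int(A) = {}
closure: X∖int(X∖A) = X∖{2,1} = {0}
∂A = {0} minus {} = {0}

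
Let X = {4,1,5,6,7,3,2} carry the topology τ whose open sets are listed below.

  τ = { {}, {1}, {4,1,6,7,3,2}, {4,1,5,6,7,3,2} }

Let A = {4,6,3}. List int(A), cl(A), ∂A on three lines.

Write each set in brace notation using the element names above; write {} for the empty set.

interior: largest open inside A is {} (from {})
cl via duality: int({1,5,7,2}) = {1}, so X∖{1} = {4,5,6,7,3,2}
cl∖int = {4,5,6,7,3,2}

int(A) = {}
cl(A)  = {4,5,6,7,3,2}
∂A     = {4,5,6,7,3,2}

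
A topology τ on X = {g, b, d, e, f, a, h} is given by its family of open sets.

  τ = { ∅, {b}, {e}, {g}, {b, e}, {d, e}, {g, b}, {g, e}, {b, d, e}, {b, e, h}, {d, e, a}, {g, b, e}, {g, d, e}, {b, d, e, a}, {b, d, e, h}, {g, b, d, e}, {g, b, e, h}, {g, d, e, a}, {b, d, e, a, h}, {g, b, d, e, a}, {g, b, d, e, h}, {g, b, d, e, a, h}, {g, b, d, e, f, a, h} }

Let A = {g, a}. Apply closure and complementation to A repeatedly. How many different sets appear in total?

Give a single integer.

8

cl via duality: int({b, d, e, f, h}) = {b, d, e, h}, so X∖{b, d, e, h} = {g, f, a}
Write k for closure, c for complement:
  1. A     = {g, a}
  2. kA    = {g, f, a}
  3. cA    = {b, d, e, f, h}
  4. ckA   = {b, d, e, h}
  5. kcA   = {b, d, e, f, a, h}
  6. ckcA  = {g}
  7. kckcA = {g, f}
  8. ckckcA = {b, d, e, a, h}
applying k or c yields no new set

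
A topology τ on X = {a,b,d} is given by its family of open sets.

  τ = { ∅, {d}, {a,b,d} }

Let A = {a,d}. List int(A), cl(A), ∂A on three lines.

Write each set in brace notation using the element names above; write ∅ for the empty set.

int(A) = {d}
cl(A)  = {a,b,d}
∂A     = {a,b}

opens ⊆ A: ∅, {d}; union → int = {d}
complement {b}; its interior ∅; cl(A) = X∖∅ = {a,b,d}
boundary = {a,b,d} ∖ {d} = {a,b}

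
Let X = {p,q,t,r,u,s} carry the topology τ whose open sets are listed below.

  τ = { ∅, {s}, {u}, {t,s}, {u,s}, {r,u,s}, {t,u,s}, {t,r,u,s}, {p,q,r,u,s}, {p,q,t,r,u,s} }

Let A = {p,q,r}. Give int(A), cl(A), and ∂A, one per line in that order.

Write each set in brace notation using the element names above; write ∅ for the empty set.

int(A) = ∅
cl(A)  = {p,q,r}
∂A     = {p,q,r}

U open, U⊆A: ∅. int(A) = ⋃ = ∅
X∖A={t,u,s}, int(X∖A)={t,u,s}, hence cl(A)={p,q,r}
∂A: remove int from cl → {p,q,r}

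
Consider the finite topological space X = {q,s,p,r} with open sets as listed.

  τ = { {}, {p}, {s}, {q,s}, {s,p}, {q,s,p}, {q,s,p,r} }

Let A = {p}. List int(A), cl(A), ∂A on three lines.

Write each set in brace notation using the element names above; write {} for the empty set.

opens ⊆ A: {}, {p}; union → int = {p}
complement {q,s,r}; its interior {q,s}; cl(A) = X∖{q,s} = {p,r}
boundary = {p,r} ∖ {p} = {r}

int(A) = {p}
cl(A)  = {p,r}
∂A     = {r}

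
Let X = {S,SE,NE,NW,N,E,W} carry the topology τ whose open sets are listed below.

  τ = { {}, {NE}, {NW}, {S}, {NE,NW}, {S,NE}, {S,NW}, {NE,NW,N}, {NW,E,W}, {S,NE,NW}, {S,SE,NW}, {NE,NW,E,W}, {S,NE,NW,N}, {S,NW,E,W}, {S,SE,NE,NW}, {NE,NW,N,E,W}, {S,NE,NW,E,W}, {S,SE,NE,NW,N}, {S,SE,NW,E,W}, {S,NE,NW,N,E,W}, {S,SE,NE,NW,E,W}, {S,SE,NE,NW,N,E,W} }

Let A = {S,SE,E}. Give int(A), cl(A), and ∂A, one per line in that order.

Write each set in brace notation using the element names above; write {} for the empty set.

opens ⊆ A: {}, {S}; union → int = {S}
complement {NE,NW,N,W}; its interior {NE,NW,N}; cl(A) = X∖{NE,NW,N} = {S,SE,E,W}
boundary = {S,SE,E,W} ∖ {S} = {SE,E,W}

int(A) = {S}
cl(A)  = {S,SE,E,W}
∂A     = {SE,E,W}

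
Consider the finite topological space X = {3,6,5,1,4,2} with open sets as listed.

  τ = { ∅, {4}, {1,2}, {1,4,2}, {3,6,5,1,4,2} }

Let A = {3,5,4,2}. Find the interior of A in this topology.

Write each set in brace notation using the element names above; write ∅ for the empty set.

interior: largest open inside A is {4} (from ∅, {4})

{4}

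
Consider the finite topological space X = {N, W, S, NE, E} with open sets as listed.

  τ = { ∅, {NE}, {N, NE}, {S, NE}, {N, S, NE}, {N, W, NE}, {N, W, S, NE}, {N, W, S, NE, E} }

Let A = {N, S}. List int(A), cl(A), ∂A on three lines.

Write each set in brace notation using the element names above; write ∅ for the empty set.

int(A) = ∅
cl(A)  = {N, W, S, E}
∂A     = {N, W, S, E}

open subsets of A: ∅; so int(A) = ∅
closure: X∖int(X∖A) = X∖{NE} = {N, W, S, E}
∂A = {N, W, S, E} minus ∅ = {N, W, S, E}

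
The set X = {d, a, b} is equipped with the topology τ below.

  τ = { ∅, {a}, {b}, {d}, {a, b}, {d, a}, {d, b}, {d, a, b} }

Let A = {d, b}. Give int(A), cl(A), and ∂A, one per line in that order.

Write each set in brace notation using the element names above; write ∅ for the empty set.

int(A) = {d, b}
cl(A)  = {d, b}
∂A     = ∅

U open, U⊆A: ∅, {b}, {d}, {d, b}. int(A) = ⋃ = {d, b}
X∖A={a}, int(X∖A)={a}, hence cl(A)={d, b}
∂A: remove int from cl → ∅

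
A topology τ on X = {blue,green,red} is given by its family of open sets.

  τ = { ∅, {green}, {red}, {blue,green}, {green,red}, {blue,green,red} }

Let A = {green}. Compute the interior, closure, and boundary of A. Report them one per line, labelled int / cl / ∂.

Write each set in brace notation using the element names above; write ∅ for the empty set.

int(A) = {green}
cl(A)  = {blue,green}
∂A     = {blue}

interior: largest open inside A is {green} (from ∅, {green})
cl via duality: int({blue,red}) = {red}, so X∖{red} = {blue,green}
cl∖int = {blue}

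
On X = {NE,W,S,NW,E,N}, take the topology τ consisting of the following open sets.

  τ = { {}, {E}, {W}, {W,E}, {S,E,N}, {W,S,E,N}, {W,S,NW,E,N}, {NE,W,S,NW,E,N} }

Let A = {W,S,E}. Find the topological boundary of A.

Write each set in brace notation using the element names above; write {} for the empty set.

{NE,S,NW,N}

interior: largest open inside A is {W,E} (from {}, {E}, {W}, {W,E})
cl via duality: int({NE,NW,N}) = {}, so X∖{} = {NE,W,S,NW,E,N}
cl∖int = {NE,S,NW,N}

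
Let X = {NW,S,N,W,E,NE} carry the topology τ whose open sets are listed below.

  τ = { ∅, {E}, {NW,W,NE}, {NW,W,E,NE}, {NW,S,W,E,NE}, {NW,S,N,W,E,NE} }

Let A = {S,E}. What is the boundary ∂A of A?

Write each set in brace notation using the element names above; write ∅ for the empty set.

{S,N}

opens ⊆ A: ∅, {E}; union → int = {E}
complement {NW,N,W,NE}; its interior {NW,W,NE}; cl(A) = X∖{NW,W,NE} = {S,N,E}
boundary = {S,N,E} ∖ {E} = {S,N}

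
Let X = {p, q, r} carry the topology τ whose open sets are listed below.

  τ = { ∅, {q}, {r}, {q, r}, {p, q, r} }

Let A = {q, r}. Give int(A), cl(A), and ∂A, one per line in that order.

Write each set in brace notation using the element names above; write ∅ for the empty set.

int(A) = {q, r}
cl(A)  = {p, q, r}
∂A     = {p}

opens ⊆ A: ∅, {q}, {r}, {q, r}; union → int = {q, r}
complement {p}; its interior ∅; cl(A) = X∖∅ = {p, q, r}
boundary = {p, q, r} ∖ {q, r} = {p}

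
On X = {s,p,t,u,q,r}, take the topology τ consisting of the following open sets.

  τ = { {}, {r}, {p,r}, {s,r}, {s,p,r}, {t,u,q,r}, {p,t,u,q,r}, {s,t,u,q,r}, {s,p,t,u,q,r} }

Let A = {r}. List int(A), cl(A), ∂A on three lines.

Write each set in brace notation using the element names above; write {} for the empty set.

open subsets of A: {}, {r}; so int(A) = {r}
closure: X∖int(X∖A) = X∖{} = {s,p,t,u,q,r}
∂A = {s,p,t,u,q,r} minus {r} = {s,p,t,u,q}

int(A) = {r}
cl(A)  = {s,p,t,u,q,r}
∂A     = {s,p,t,u,q}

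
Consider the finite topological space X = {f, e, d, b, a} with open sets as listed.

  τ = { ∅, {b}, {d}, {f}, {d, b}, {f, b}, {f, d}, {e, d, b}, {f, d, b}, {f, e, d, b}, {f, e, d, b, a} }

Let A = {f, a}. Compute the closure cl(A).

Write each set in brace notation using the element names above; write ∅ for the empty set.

X∖A={e, d, b}, int(X∖A)={e, d, b}, hence cl(A)={f, a}

{f, a}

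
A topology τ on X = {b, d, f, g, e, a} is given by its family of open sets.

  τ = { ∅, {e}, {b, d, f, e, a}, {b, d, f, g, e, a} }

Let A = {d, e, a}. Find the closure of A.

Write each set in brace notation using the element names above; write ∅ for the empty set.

{b, d, f, g, e, a}

closure: X∖int(X∖A) = X∖∅ = {b, d, f, g, e, a}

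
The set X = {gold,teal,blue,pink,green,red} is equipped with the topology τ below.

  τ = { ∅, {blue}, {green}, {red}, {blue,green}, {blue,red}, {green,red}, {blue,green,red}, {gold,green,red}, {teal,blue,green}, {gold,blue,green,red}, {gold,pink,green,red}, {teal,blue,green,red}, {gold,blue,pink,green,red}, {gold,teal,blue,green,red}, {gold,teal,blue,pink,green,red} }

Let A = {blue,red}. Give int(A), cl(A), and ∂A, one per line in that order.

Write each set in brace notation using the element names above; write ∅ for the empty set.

open subsets of A: ∅, {red}, {blue}, {blue,red}; so int(A) = {blue,red}
closure: X∖int(X∖A) = X∖{green} = {gold,teal,blue,pink,red}
∂A = {gold,teal,blue,pink,red} minus {blue,red} = {gold,teal,pink}

int(A) = {blue,red}
cl(A)  = {gold,teal,blue,pink,red}
∂A     = {gold,teal,pink}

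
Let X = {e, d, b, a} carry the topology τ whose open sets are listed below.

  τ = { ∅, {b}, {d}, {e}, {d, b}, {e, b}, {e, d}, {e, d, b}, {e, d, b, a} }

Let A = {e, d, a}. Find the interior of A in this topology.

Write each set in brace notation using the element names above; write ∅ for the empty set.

{e, d}

open subsets of A: ∅, {e}, {d}, {e, d}; so int(A) = {e, d}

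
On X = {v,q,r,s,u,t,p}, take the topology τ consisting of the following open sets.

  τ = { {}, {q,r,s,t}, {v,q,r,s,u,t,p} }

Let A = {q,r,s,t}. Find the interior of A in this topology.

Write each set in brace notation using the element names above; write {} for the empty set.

{q,r,s,t}

open subsets of A: {}, {q,r,s,t}; so int(A) = {q,r,s,t}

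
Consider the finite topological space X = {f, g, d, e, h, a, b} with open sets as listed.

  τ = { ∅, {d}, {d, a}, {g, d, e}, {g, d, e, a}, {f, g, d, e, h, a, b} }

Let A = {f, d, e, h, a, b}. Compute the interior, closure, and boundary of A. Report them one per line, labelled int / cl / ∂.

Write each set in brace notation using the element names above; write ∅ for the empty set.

int(A) = {d, a}
cl(A)  = {f, g, d, e, h, a, b}
∂A     = {f, g, e, h, b}

open subsets of A: ∅, {d}, {d, a}; so int(A) = {d, a}
closure: X∖int(X∖A) = X∖∅ = {f, g, d, e, h, a, b}
∂A = {f, g, d, e, h, a, b} minus {d, a} = {f, g, e, h, b}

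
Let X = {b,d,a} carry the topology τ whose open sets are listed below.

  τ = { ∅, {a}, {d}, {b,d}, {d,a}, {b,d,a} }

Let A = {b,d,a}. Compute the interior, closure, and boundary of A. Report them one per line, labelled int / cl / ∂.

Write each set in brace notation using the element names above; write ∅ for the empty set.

int(A) = {b,d,a}
cl(A)  = {b,d,a}
∂A     = ∅

interior: largest open inside A is {b,d,a} (from ∅, {d}, {a}, {d,a}, {b,d}, {b,d,a})
cl via duality: int(∅) = ∅, so X∖∅ = {b,d,a}
cl∖int = ∅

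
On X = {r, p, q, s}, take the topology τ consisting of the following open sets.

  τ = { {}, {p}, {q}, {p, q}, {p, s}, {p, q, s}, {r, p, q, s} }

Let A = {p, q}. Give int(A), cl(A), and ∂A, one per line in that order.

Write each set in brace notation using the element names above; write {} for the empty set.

int(A) = {p, q}
cl(A)  = {r, p, q, s}
∂A     = {r, s}

U open, U⊆A: {}, {q}, {p}, {p, q}. int(A) = ⋃ = {p, q}
X∖A={r, s}, int(X∖A)={}, hence cl(A)={r, p, q, s}
∂A: remove int from cl → {r, s}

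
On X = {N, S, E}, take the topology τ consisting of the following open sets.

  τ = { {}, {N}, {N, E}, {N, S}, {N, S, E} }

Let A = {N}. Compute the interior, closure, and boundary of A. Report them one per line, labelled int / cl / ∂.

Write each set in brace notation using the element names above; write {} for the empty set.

open subsets of A: {}, {N}; so int(A) = {N}
closure: X∖int(X∖A) = X∖{} = {N, S, E}
∂A = {N, S, E} minus {N} = {S, E}

int(A) = {N}
cl(A)  = {N, S, E}
∂A     = {S, E}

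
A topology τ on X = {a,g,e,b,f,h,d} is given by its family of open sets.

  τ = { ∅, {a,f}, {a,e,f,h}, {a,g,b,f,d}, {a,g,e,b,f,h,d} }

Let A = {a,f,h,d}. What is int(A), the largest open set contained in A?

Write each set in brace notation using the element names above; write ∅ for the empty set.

opens ⊆ A: ∅, {a,f}; union → int = {a,f}

{a,f}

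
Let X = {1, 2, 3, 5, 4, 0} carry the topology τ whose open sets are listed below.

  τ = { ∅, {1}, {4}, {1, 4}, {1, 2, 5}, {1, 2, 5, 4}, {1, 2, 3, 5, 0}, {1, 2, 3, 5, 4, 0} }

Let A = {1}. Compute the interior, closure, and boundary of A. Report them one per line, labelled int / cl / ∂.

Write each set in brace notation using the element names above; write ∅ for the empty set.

interior: largest open inside A is {1} (from ∅, {1})
cl via duality: int({2, 3, 5, 4, 0}) = {4}, so X∖{4} = {1, 2, 3, 5, 0}
cl∖int = {2, 3, 5, 0}

int(A) = {1}
cl(A)  = {1, 2, 3, 5, 0}
∂A     = {2, 3, 5, 0}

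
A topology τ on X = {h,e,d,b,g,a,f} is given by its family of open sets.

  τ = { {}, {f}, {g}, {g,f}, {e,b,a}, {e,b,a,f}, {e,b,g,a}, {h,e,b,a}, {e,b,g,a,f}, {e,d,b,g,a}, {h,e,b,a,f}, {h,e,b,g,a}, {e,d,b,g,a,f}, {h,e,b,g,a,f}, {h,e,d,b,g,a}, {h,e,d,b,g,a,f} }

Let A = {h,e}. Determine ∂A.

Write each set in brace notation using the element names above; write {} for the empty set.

{h,e,d,b,a}

opens ⊆ A: {}; union → int = {}
complement {d,b,g,a,f}; its interior {g,f}; cl(A) = X∖{g,f} = {h,e,d,b,a}
boundary = {h,e,d,b,a} ∖ {} = {h,e,d,b,a}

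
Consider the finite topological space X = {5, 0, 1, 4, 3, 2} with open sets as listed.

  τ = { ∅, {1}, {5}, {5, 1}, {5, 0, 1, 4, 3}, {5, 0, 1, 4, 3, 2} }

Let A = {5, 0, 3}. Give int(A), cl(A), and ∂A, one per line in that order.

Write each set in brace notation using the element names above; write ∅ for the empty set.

int(A) = {5}
cl(A)  = {5, 0, 4, 3, 2}
∂A     = {0, 4, 3, 2}

U open, U⊆A: ∅, {5}. int(A) = ⋃ = {5}
X∖A={1, 4, 2}, int(X∖A)={1}, hence cl(A)={5, 0, 4, 3, 2}
∂A: remove int from cl → {0, 4, 3, 2}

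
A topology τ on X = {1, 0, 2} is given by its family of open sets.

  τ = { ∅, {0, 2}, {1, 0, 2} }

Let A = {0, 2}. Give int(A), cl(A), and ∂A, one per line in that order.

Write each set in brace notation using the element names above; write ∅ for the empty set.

int(A) = {0, 2}
cl(A)  = {1, 0, 2}
∂A     = {1}

opens ⊆ A: ∅, {0, 2}; union → int = {0, 2}
complement {1}; its interior ∅; cl(A) = X∖∅ = {1, 0, 2}
boundary = {1, 0, 2} ∖ {0, 2} = {1}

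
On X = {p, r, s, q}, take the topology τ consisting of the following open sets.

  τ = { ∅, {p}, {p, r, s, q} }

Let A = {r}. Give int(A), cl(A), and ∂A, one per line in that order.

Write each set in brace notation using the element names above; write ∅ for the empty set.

interior: largest open inside A is ∅ (from ∅)
cl via duality: int({p, s, q}) = {p}, so X∖{p} = {r, s, q}
cl∖int = {r, s, q}

int(A) = ∅
cl(A)  = {r, s, q}
∂A     = {r, s, q}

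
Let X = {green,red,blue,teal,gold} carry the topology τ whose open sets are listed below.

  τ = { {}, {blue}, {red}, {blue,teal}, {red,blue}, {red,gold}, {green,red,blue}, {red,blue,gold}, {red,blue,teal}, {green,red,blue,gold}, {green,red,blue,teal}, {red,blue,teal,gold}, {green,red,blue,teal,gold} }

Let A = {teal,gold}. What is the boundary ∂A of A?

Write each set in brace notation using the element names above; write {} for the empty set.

interior: largest open inside A is {} (from {})
cl via duality: int({green,red,blue}) = {green,red,blue}, so X∖{green,red,blue} = {teal,gold}
cl∖int = {teal,gold}

{teal,gold}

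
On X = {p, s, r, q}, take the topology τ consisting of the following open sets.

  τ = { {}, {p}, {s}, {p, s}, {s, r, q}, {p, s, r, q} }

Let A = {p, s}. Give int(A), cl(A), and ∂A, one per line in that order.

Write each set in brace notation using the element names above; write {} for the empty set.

U open, U⊆A: {}, {s}, {p}, {p, s}. int(A) = ⋃ = {p, s}
X∖A={r, q}, int(X∖A)={}, hence cl(A)={p, s, r, q}
∂A: remove int from cl → {r, q}

int(A) = {p, s}
cl(A)  = {p, s, r, q}
∂A     = {r, q}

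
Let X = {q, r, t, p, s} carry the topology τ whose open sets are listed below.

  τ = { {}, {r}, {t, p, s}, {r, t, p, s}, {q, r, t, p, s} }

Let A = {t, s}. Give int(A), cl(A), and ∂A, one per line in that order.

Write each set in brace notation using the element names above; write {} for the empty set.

opens ⊆ A: {}; union → int = {}
complement {q, r, p}; its interior {r}; cl(A) = X∖{r} = {q, t, p, s}
boundary = {q, t, p, s} ∖ {} = {q, t, p, s}

int(A) = {}
cl(A)  = {q, t, p, s}
∂A     = {q, t, p, s}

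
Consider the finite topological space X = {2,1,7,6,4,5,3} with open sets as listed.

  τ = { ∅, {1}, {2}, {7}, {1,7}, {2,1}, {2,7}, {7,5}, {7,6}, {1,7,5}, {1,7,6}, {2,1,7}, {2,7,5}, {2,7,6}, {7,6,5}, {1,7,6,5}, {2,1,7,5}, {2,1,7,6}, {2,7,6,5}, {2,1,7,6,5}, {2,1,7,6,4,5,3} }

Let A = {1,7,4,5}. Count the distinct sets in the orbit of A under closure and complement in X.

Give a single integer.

8

X∖A={2,6,3}, int(X∖A)={2}, hence cl(A)={1,7,6,4,5,3}
Orbit (k=closure, c=complement):
  1. A     = {1,7,4,5}
  2. kA    = {1,7,6,4,5,3}
  3. cA    = {2,6,3}
  4. ckA   = {2}
  5. kcA   = {2,6,4,3}
  6. kckA  = {2,4,3}
  7. ckcA  = {1,7,5}
  8. ckckA = {1,7,6,5}
(closed under both — stop)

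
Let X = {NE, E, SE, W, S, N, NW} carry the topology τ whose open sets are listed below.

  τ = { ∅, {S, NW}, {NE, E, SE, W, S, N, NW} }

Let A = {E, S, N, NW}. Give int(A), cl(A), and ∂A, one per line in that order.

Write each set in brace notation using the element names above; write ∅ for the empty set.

open subsets of A: ∅, {S, NW}; so int(A) = {S, NW}
closure: X∖int(X∖A) = X∖∅ = {NE, E, SE, W, S, N, NW}
∂A = {NE, E, SE, W, S, N, NW} minus {S, NW} = {NE, E, SE, W, N}

int(A) = {S, NW}
cl(A)  = {NE, E, SE, W, S, N, NW}
∂A     = {NE, E, SE, W, N}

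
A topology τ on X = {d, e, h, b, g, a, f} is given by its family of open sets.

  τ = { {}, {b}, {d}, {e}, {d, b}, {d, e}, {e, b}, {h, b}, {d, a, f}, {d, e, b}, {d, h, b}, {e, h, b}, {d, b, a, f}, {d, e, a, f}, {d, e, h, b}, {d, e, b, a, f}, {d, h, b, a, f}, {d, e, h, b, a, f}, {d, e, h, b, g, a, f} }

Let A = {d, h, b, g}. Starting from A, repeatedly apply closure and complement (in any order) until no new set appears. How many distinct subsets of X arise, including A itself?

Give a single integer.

X∖A={e, a, f}, int(X∖A)={e}, hence cl(A)={d, h, b, g, a, f}
Orbit (k=closure, c=complement):
  1. A     = {d, h, b, g}
  2. kA    = {d, h, b, g, a, f}
  3. cA    = {e, a, f}
  4. ckA   = {e}
  5. kcA   = {e, g, a, f}
  6. kckA  = {e, g}
  7. ckcA  = {d, h, b}
  8. ckckA = {d, h, b, a, f}
(closed under both — stop)

8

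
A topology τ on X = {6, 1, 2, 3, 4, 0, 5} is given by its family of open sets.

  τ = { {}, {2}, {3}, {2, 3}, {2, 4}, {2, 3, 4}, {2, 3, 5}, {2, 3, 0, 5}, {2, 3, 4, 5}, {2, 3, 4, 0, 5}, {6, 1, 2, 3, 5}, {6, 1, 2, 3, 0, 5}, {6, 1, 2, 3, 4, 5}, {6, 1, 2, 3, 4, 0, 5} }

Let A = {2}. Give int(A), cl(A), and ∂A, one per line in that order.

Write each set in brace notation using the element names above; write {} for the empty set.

int(A) = {2}
cl(A)  = {6, 1, 2, 4, 0, 5}
∂A     = {6, 1, 4, 0, 5}

open subsets of A: {}, {2}; so int(A) = {2}
closure: X∖int(X∖A) = X∖{3} = {6, 1, 2, 4, 0, 5}
∂A = {6, 1, 2, 4, 0, 5} minus {2} = {6, 1, 4, 0, 5}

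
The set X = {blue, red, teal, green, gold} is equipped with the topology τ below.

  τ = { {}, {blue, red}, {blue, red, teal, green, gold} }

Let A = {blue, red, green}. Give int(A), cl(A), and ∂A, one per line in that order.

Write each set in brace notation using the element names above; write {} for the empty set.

open subsets of A: {}, {blue, red}; so int(A) = {blue, red}
closure: X∖int(X∖A) = X∖{} = {blue, red, teal, green, gold}
∂A = {blue, red, teal, green, gold} minus {blue, red} = {teal, green, gold}

int(A) = {blue, red}
cl(A)  = {blue, red, teal, green, gold}
∂A     = {teal, green, gold}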